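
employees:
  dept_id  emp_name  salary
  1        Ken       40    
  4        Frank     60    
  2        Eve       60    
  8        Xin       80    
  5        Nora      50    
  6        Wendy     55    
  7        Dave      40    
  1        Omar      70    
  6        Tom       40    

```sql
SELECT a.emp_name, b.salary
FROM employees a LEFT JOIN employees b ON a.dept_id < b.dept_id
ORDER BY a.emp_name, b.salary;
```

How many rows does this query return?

35

LEFT JOIN keeps every row from `employees a`; unmatched rows get NULL for `employees b`'s columns.
Matching on a.dept_id < b.dept_id.
- dept_id=1: 7 matching b row(s), so 7 row(s) emitted.
- dept_id=4: 5 matching b row(s), so 5 row(s) emitted.
- dept_id=2: 6 matching b row(s), so 6 row(s) emitted.
- dept_id=8: no b row matches, row kept with b columns NULL.
- dept_id=5: 4 matching b row(s), so 4 row(s) emitted.
- dept_id=6: 2 matching b row(s), so 2 row(s) emitted.
- dept_id=7: 1 matching b row(s), so 1 row(s) emitted.
- dept_id=1: 7 matching b row(s), so 7 row(s) emitted.
- dept_id=6: 2 matching b row(s), so 2 row(s) emitted.
Total: 34 matched + 1 padded = 35 rows.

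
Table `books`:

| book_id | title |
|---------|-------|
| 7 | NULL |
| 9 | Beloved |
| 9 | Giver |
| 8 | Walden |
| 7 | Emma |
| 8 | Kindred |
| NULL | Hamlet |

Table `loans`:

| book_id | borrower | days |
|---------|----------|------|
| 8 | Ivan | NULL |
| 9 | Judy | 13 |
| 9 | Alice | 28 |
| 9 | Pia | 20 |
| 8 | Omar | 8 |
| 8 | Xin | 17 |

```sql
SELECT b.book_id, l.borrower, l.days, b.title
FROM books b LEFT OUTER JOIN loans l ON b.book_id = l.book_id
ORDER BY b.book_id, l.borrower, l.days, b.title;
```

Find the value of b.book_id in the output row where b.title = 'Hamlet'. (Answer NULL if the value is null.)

NULL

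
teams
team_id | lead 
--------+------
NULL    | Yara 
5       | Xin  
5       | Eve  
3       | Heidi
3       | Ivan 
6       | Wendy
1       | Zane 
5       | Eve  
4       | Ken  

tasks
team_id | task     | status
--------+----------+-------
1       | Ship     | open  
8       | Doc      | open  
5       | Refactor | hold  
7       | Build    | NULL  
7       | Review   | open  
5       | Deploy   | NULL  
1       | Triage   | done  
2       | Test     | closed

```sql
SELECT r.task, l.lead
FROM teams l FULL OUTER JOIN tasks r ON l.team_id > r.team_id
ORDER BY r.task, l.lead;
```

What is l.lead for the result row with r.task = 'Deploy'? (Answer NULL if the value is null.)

Wendy

FULL OUTER JOIN keeps every row from both sides; unmatched rows get NULL for the other side's columns.
Matching on l.team_id > r.team_id. A NULL in a compared column never satisfies the condition.
Matched pairs: 23; unmatched l rows kept: 2; unmatched r rows kept: 3.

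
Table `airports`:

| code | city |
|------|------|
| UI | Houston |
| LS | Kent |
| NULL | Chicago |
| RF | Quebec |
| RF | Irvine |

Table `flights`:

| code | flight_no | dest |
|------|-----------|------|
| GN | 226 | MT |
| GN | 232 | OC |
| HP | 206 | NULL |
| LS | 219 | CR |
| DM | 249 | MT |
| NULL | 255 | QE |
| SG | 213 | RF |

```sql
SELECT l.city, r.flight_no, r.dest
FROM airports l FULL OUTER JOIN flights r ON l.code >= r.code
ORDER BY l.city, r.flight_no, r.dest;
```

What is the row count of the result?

FULL OUTER JOIN keeps every row from both sides; unmatched rows get NULL for the other side's columns.
Matching on l.code >= r.code. A NULL in a compared column never satisfies the condition.
Matched pairs: 21; unmatched l rows kept: 1; unmatched r rows kept: 1.
Total: 21 matched + 2 padded = 23 rows.

23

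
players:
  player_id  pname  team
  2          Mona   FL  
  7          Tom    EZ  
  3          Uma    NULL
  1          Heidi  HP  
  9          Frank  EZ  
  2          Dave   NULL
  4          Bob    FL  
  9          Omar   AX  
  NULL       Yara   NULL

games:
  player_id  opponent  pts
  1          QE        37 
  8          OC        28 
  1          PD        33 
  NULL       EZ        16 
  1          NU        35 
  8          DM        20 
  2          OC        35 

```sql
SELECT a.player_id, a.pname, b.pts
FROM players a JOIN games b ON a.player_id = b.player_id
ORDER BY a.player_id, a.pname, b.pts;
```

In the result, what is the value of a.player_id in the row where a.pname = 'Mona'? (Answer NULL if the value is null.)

2

INNER JOIN keeps only pairs where the ON condition holds.
Matching on a.player_id = b.player_id. A NULL in a compared column never satisfies the condition.
Matched pairs: 5.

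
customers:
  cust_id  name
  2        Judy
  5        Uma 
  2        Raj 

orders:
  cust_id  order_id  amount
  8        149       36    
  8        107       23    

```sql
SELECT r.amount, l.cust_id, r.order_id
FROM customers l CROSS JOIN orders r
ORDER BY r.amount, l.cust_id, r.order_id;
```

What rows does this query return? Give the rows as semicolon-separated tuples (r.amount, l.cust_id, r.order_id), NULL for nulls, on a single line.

(23, 2, 107); (23, 2, 107); (23, 5, 107); (36, 2, 149); (36, 2, 149); (36, 5, 149)

CROSS JOIN pairs every row of `customers` with every row of `orders`: 3 × 2 = 6 rows.
After projecting and ordering:
r.amount | l.cust_id | r.order_id
23 | 2 | 107
23 | 2 | 107
23 | 5 | 107
36 | 2 | 149
36 | 2 | 149
36 | 5 | 149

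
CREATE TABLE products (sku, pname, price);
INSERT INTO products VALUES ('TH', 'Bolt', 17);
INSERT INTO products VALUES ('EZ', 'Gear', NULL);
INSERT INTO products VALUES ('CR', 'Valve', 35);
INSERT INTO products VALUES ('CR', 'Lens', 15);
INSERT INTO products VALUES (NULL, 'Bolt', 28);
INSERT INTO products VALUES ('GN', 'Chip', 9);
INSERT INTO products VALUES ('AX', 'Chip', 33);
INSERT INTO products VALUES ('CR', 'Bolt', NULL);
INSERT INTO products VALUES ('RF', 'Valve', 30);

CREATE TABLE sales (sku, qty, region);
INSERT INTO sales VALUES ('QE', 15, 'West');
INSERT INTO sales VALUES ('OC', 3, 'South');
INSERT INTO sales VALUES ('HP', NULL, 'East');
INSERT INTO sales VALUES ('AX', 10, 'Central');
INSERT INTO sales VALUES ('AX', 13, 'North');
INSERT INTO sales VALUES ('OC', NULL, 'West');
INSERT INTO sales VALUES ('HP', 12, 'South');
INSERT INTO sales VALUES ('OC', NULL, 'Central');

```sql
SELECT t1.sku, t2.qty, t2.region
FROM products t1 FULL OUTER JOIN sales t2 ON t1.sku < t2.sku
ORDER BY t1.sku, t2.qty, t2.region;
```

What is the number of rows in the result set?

FULL OUTER JOIN keeps every row from both sides; unmatched rows get NULL for the other side's columns.
Matching on t1.sku < t2.sku. A NULL in a compared column never satisfies the condition.
- t1 (sku=TH) has no partner → padded with NULL.
- t1 (sku=EZ) pairs with 6 row(s) of t2.
- t1 (sku=CR) pairs with 6 row(s) of t2.
- t1 (sku=CR) pairs with 6 row(s) of t2.
- t1 (sku=NULL) has no partner → padded with NULL.
- t1 (sku=GN) pairs with 6 row(s) of t2.
- t1 (sku=AX) pairs with 6 row(s) of t2.
- t1 (sku=CR) pairs with 6 row(s) of t2.
- t1 (sku=RF) has no partner → padded with NULL.
- plus 2 unmatched t2 row(s), each kept with NULL t1 columns.
Total: 36 matched + 5 padded = 41 rows.

41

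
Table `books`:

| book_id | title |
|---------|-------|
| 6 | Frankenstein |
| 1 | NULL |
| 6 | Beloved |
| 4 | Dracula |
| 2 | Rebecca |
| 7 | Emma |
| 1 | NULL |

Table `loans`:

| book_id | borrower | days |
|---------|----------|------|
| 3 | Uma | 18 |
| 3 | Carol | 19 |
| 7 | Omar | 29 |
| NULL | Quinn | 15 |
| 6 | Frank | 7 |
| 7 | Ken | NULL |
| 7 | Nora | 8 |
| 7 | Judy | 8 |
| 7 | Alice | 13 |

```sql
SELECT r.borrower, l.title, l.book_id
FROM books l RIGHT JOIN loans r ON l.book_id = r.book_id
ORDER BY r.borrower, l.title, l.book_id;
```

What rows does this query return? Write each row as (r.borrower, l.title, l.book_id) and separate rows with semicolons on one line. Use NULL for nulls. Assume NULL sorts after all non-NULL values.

(Alice, Emma, 7); (Carol, NULL, NULL); (Frank, Beloved, 6); (Frank, Frankenstein, 6); (Judy, Emma, 7); (Ken, Emma, 7); (Nora, Emma, 7); (Omar, Emma, 7); (Quinn, NULL, NULL); (Uma, NULL, NULL)

RIGHT JOIN keeps every row from `loans`; unmatched rows get NULL for `books`'s columns.
Matching on l.book_id = r.book_id. A NULL in a compared column never satisfies the condition.
- book_id=6: 1 matching r row(s), so 1 row(s) emitted.
- book_id=1: no matching r row.
- book_id=6: 1 matching r row(s), so 1 row(s) emitted.
- book_id=4: no matching r row.
- book_id=2: no matching r row.
- book_id=7: 5 matching r row(s), so 5 row(s) emitted.
- book_id=1: no matching r row.
- 3 r row(s) had no l match → kept, l columns NULL.
After projecting and ordering:
r.borrower | l.title | l.book_id
Alice | Emma | 7
Carol | NULL | NULL
Frank | Beloved | 6
Frank | Frankenstein | 6
Judy | Emma | 7
Ken | Emma | 7
Nora | Emma | 7
Omar | Emma | 7
Quinn | NULL | NULL
Uma | NULL | NULL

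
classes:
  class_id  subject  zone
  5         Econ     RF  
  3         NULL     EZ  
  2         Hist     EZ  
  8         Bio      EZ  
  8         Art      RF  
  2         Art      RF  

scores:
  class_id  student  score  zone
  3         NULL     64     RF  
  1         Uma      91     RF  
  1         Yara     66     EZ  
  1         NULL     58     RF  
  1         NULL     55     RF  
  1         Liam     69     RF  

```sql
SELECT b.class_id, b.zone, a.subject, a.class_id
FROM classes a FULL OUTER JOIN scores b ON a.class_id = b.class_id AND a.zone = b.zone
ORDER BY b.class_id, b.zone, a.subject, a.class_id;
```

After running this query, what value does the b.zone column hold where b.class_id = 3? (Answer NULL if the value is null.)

RF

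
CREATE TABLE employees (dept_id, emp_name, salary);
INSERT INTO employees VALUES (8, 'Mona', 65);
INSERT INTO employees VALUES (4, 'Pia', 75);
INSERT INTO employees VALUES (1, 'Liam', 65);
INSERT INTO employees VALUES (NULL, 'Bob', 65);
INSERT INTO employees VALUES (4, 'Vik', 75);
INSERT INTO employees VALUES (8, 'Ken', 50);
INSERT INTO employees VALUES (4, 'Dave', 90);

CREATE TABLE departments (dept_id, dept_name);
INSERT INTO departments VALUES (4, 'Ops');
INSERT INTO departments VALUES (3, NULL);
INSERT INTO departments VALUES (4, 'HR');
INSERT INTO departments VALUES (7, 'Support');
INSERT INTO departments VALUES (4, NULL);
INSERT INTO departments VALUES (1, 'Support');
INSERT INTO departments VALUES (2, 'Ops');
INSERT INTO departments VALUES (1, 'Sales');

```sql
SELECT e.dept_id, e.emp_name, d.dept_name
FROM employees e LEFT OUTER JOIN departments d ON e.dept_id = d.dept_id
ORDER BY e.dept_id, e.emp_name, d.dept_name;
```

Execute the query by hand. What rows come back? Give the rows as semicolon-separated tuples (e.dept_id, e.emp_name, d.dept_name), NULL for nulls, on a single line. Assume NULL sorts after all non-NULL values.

(1, Liam, Sales); (1, Liam, Support); (4, Dave, HR); (4, Dave, Ops); (4, Dave, NULL); (4, Pia, HR); (4, Pia, Ops); (4, Pia, NULL); (4, Vik, HR); (4, Vik, Ops); (4, Vik, NULL); (8, Ken, NULL); (8, Mona, NULL); (NULL, Bob, NULL)

LEFT JOIN keeps every row from `employees`; unmatched rows get NULL for `departments`'s columns.
Matching on e.dept_id = d.dept_id. A NULL in a compared column never satisfies the condition.
- e (dept_id=8) has no partner → padded with NULL.
- e (dept_id=4) pairs with 3 row(s) of d.
- e (dept_id=1) pairs with 2 row(s) of d.
- e (dept_id=NULL) has no partner → padded with NULL.
- e (dept_id=4) pairs with 3 row(s) of d.
- e (dept_id=8) has no partner → padded with NULL.
- e (dept_id=4) pairs with 3 row(s) of d.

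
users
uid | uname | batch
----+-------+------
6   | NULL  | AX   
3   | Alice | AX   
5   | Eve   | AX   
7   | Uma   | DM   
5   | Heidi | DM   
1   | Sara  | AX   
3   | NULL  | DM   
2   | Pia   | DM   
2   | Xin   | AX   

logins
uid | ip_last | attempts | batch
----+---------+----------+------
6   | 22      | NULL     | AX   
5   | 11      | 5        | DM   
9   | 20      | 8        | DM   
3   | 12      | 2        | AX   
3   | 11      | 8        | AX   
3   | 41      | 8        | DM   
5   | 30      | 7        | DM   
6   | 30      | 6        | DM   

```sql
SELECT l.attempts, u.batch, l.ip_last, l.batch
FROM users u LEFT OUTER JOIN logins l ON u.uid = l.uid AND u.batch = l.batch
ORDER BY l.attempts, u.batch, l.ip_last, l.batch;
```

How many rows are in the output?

LEFT JOIN keeps every row from `users`; unmatched rows get NULL for `logins`'s columns.
Matching on u.uid = l.uid AND u.batch = l.batch.
- uid=6, batch=AX: 1 matching l row(s), so 1 row(s) emitted.
- uid=3, batch=AX: 2 matching l row(s), so 2 row(s) emitted.
- uid=5, batch=AX: no l row matches, row kept with l columns NULL.
- uid=7, batch=DM: no l row matches, row kept with l columns NULL.
- uid=5, batch=DM: 2 matching l row(s), so 2 row(s) emitted.
- uid=1, batch=AX: no l row matches, row kept with l columns NULL.
- uid=3, batch=DM: 1 matching l row(s), so 1 row(s) emitted.
- uid=2, batch=DM: no l row matches, row kept with l columns NULL.
- uid=2, batch=AX: no l row matches, row kept with l columns NULL.
Total: 6 matched + 5 padded = 11 rows.

11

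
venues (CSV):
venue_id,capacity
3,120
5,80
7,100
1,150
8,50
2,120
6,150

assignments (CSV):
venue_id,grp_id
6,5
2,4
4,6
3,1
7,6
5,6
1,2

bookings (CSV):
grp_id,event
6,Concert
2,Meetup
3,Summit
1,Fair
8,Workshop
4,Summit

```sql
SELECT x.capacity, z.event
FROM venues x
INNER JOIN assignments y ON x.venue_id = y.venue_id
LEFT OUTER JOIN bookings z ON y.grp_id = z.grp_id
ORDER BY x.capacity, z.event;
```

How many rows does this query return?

Step 1 — x INNER JOIN y on venue_id → 6 row(s).
Then LEFT JOIN `bookings z` on grp_id: each of those 6 rows is kept; rows whose y.grp_id has no match in z get NULL for z's columns.
Result: 6 row(s).

6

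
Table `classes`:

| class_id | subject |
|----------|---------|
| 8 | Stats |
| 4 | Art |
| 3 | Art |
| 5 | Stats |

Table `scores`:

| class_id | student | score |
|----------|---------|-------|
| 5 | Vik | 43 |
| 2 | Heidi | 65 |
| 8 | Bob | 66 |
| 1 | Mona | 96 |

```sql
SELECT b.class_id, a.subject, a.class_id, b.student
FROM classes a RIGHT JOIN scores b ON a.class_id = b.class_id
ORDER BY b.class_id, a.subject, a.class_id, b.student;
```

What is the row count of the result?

RIGHT JOIN keeps every row from `scores`; unmatched rows get NULL for `classes`'s columns.
Matching on a.class_id = b.class_id.
- class_id=8: 1 matching b row(s), so 1 row(s) emitted.
- class_id=4: no matching b row.
- class_id=3: no matching b row.
- class_id=5: 1 matching b row(s), so 1 row(s) emitted.
- 2 row(s) from b found no a partner → padded with NULL.
Total: 2 matched + 2 padded = 4 rows.

4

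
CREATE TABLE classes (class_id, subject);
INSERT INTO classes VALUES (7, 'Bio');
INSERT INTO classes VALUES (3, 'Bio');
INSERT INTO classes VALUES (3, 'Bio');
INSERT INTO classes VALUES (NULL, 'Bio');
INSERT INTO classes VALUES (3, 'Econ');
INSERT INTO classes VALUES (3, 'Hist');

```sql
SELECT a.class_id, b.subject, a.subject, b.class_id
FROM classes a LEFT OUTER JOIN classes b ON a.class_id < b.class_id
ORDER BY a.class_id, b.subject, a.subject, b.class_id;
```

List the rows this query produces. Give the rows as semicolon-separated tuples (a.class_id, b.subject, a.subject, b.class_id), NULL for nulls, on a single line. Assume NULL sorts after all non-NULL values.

(3, Bio, Bio, 7); (3, Bio, Bio, 7); (3, Bio, Econ, 7); (3, Bio, Hist, 7); (7, NULL, Bio, NULL); (NULL, NULL, Bio, NULL)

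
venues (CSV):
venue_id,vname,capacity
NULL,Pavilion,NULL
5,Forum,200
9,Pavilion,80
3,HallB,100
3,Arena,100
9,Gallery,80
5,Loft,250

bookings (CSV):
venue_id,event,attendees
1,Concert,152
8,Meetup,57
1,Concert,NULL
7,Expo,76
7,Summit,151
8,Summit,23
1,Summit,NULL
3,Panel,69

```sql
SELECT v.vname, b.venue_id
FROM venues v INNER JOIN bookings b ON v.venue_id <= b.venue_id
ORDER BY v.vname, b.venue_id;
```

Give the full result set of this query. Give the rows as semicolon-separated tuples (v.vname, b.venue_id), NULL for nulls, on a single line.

INNER JOIN keeps only pairs where the ON condition holds.
Matching on v.venue_id <= b.venue_id. A NULL in a compared column never satisfies the condition.
- v[0] venue_id=NULL → no match; dropped.
- v[1] venue_id=5 → 4 match(es) in b → 4 row(s).
- v[2] venue_id=9 → no match; dropped.
- v[3] venue_id=3 → 5 match(es) in b → 5 row(s).
- v[4] venue_id=3 → 5 match(es) in b → 5 row(s).
- v[5] venue_id=9 → no match; dropped.
- v[6] venue_id=5 → 4 match(es) in b → 4 row(s).

(Arena, 3); (Arena, 7); (Arena, 7); (Arena, 8); (Arena, 8); (Forum, 7); (Forum, 7); (Forum, 8); (Forum, 8); (HallB, 3); (HallB, 7); (HallB, 7); (HallB, 8); (HallB, 8); (Loft, 7); (Loft, 7); (Loft, 8); (Loft, 8)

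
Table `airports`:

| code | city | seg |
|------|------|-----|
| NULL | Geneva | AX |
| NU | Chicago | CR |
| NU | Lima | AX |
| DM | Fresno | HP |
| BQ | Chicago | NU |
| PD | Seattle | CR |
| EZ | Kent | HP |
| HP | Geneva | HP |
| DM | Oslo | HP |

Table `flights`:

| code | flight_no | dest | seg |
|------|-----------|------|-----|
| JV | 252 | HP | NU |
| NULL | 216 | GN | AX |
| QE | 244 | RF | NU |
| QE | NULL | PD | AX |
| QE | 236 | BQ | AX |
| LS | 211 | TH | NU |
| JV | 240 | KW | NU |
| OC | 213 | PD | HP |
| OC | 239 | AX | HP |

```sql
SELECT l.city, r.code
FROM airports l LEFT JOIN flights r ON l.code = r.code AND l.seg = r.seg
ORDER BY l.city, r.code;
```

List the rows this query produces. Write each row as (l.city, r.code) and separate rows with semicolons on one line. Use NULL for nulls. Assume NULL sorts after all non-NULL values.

(Chicago, NULL); (Chicago, NULL); (Fresno, NULL); (Geneva, NULL); (Geneva, NULL); (Kent, NULL); (Lima, NULL); (Oslo, NULL); (Seattle, NULL)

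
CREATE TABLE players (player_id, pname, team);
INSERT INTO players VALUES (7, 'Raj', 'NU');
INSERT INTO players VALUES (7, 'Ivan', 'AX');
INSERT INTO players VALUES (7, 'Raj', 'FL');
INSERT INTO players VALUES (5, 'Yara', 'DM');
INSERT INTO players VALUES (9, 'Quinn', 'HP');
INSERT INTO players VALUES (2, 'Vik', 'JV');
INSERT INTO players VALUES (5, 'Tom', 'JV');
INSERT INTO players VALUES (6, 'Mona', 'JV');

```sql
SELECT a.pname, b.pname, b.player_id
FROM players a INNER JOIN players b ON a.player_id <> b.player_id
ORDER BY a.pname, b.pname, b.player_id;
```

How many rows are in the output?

INNER JOIN keeps only pairs where the ON condition holds.
Matching on a.player_id <> b.player_id.
- a row (player_id=7): matches 5 b row(s) → 5 output row(s).
- a row (player_id=7): matches 5 b row(s) → 5 output row(s).
- a row (player_id=7): matches 5 b row(s) → 5 output row(s).
- a row (player_id=5): matches 6 b row(s) → 6 output row(s).
- a row (player_id=9): matches 7 b row(s) → 7 output row(s).
- a row (player_id=2): matches 7 b row(s) → 7 output row(s).
- a row (player_id=5): matches 6 b row(s) → 6 output row(s).
- a row (player_id=6): matches 7 b row(s) → 7 output row(s).
Total: 48 rows.

48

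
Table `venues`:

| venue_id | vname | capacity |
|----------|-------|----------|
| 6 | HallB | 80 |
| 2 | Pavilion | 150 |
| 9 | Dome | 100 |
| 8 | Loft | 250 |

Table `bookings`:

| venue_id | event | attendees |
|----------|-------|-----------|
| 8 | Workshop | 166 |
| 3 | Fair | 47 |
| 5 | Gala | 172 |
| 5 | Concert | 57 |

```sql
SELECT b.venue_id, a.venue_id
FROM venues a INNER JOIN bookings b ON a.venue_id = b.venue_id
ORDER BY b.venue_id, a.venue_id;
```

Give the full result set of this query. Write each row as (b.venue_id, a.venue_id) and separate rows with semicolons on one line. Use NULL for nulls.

INNER JOIN keeps only pairs where the ON condition holds.
Matching on a.venue_id = b.venue_id.
- venue_id=6: no matching b row, dropped.
- venue_id=2: no matching b row, dropped.
- venue_id=9: no matching b row, dropped.
- venue_id=8: 1 matching b row(s), so 1 row(s) emitted.
After projecting and ordering:
b.venue_id | a.venue_id
8 | 8

(8, 8)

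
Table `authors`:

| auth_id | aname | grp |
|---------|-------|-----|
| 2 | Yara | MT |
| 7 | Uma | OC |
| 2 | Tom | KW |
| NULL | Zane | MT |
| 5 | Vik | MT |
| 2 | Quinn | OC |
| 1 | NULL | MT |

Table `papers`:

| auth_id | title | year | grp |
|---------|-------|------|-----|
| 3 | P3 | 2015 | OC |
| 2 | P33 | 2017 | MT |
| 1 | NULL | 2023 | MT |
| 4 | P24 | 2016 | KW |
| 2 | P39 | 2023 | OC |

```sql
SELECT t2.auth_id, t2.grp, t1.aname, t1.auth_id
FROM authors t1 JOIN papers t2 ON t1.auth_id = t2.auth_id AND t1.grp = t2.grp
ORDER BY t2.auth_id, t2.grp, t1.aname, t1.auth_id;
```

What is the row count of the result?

3

INNER JOIN keeps only pairs where the ON condition holds.
Matching on t1.auth_id = t2.auth_id AND t1.grp = t2.grp. A NULL in a compared column never satisfies the condition.
- t1[0] auth_id=2, grp=MT → 1 match(es) in t2 → 1 row(s).
- t1[1] auth_id=7, grp=OC → no match; dropped.
- t1[2] auth_id=2, grp=KW → no match; dropped.
- t1[3] auth_id=NULL, grp=MT → no match; dropped.
- t1[4] auth_id=5, grp=MT → no match; dropped.
- t1[5] auth_id=2, grp=OC → 1 match(es) in t2 → 1 row(s).
- t1[6] auth_id=1, grp=MT → 1 match(es) in t2 → 1 row(s).
Total: 3 rows.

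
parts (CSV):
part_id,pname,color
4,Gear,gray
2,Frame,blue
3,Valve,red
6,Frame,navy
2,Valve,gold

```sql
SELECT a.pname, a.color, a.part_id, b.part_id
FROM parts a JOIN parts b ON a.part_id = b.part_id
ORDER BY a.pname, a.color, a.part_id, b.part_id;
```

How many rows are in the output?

INNER JOIN keeps only pairs where the ON condition holds.
Matching on a.part_id = b.part_id.
- a[0] part_id=4 → 1 match(es) in b → 1 row(s).
- a[1] part_id=2 → 2 match(es) in b → 2 row(s).
- a[2] part_id=3 → 1 match(es) in b → 1 row(s).
- a[3] part_id=6 → 1 match(es) in b → 1 row(s).
- a[4] part_id=2 → 2 match(es) in b → 2 row(s).
Total: 7 rows.

7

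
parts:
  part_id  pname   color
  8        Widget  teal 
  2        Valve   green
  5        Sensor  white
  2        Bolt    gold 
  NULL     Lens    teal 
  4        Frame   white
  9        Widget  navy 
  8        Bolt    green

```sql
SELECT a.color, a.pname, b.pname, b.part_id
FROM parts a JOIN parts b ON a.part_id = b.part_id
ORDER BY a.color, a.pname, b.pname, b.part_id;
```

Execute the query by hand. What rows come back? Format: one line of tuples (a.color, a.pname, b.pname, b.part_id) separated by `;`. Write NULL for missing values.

INNER JOIN keeps only pairs where the ON condition holds.
Matching on a.part_id = b.part_id. A NULL in a compared column never satisfies the condition.
- a row (part_id=8): matches 2 b row(s) → 2 output row(s).
- a row (part_id=2): matches 2 b row(s) → 2 output row(s).
- a row (part_id=5): matches 1 b row(s) → 1 output row(s).
- a row (part_id=2): matches 2 b row(s) → 2 output row(s).
- a row (part_id=NULL): no match → dropped.
- a row (part_id=4): matches 1 b row(s) → 1 output row(s).
- a row (part_id=9): matches 1 b row(s) → 1 output row(s).
- a row (part_id=8): matches 2 b row(s) → 2 output row(s).

(gold, Bolt, Bolt, 2); (gold, Bolt, Valve, 2); (green, Bolt, Bolt, 8); (green, Bolt, Widget, 8); (green, Valve, Bolt, 2); (green, Valve, Valve, 2); (navy, Widget, Widget, 9); (teal, Widget, Bolt, 8); (teal, Widget, Widget, 8); (white, Frame, Frame, 4); (white, Sensor, Sensor, 5)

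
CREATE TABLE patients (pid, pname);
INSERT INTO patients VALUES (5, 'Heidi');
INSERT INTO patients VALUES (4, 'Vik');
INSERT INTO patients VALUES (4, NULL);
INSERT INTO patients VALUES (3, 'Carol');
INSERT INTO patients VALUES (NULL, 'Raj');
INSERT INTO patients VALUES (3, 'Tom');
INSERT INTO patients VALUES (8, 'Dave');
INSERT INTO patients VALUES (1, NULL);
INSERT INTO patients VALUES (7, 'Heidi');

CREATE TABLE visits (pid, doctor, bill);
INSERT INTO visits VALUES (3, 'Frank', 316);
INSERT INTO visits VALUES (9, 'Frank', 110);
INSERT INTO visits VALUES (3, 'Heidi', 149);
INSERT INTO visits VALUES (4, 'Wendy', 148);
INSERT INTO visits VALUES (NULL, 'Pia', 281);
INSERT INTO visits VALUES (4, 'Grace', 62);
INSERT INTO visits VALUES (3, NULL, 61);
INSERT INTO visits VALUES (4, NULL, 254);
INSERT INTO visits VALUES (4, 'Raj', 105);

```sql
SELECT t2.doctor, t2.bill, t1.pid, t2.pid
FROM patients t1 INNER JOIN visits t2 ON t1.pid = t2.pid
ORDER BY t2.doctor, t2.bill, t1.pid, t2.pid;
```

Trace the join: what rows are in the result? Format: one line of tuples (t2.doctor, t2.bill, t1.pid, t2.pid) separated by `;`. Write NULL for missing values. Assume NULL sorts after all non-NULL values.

(Frank, 316, 3, 3); (Frank, 316, 3, 3); (Grace, 62, 4, 4); (Grace, 62, 4, 4); (Heidi, 149, 3, 3); (Heidi, 149, 3, 3); (Raj, 105, 4, 4); (Raj, 105, 4, 4); (Wendy, 148, 4, 4); (Wendy, 148, 4, 4); (NULL, 61, 3, 3); (NULL, 61, 3, 3); (NULL, 254, 4, 4); (NULL, 254, 4, 4)

INNER JOIN keeps only pairs where the ON condition holds.
Matching on t1.pid = t2.pid. A NULL in a compared column never satisfies the condition.
Matched pairs: 14.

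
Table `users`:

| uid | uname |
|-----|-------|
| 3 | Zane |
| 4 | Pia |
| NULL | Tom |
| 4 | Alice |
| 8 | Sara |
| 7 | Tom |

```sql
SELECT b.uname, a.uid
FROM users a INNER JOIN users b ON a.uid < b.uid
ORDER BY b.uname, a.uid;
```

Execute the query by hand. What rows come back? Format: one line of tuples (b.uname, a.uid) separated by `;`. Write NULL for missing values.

INNER JOIN keeps only pairs where the ON condition holds.
Matching on a.uid < b.uid. A NULL in a compared column never satisfies the condition.
Matched pairs: 9.

(Alice, 3); (Pia, 3); (Sara, 3); (Sara, 4); (Sara, 4); (Sara, 7); (Tom, 3); (Tom, 4); (Tom, 4)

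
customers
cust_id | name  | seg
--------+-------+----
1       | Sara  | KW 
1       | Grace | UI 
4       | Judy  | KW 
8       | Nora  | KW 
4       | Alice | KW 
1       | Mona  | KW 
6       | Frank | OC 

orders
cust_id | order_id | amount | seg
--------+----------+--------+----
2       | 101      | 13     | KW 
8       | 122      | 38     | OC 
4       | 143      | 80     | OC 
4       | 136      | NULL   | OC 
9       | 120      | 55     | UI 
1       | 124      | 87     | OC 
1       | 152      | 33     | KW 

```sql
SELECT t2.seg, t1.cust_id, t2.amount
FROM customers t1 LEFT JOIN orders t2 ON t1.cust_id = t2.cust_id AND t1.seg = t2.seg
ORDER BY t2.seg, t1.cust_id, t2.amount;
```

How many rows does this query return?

7

LEFT JOIN keeps every row from `customers`; unmatched rows get NULL for `orders`'s columns.
Matching on t1.cust_id = t2.cust_id AND t1.seg = t2.seg.
- cust_id=1, seg=KW: 1 matching t2 row(s), so 1 row(s) emitted.
- cust_id=1, seg=UI: no t2 row matches, row kept with t2 columns NULL.
- cust_id=4, seg=KW: no t2 row matches, row kept with t2 columns NULL.
- cust_id=8, seg=KW: no t2 row matches, row kept with t2 columns NULL.
- cust_id=4, seg=KW: no t2 row matches, row kept with t2 columns NULL.
- cust_id=1, seg=KW: 1 matching t2 row(s), so 1 row(s) emitted.
- cust_id=6, seg=OC: no t2 row matches, row kept with t2 columns NULL.
Total: 2 matched + 5 padded = 7 rows.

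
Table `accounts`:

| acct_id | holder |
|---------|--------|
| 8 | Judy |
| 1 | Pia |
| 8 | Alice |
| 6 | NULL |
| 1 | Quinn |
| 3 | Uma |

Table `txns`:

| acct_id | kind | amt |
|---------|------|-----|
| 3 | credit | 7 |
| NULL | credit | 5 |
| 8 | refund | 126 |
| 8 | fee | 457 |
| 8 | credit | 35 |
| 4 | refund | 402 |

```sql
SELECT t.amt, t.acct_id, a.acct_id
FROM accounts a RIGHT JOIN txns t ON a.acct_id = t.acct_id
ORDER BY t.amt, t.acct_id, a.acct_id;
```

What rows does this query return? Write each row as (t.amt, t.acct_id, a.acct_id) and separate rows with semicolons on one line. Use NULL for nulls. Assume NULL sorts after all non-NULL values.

(5, NULL, NULL); (7, 3, 3); (35, 8, 8); (35, 8, 8); (126, 8, 8); (126, 8, 8); (402, 4, NULL); (457, 8, 8); (457, 8, 8)

RIGHT JOIN keeps every row from `txns`; unmatched rows get NULL for `accounts`'s columns.
Matching on a.acct_id = t.acct_id. A NULL in a compared column never satisfies the condition.
- acct_id=8: 3 matching t row(s), so 3 row(s) emitted.
- acct_id=1: no matching t row.
- acct_id=8: 3 matching t row(s), so 3 row(s) emitted.
- acct_id=6: no matching t row.
- acct_id=1: no matching t row.
- acct_id=3: 1 matching t row(s), so 1 row(s) emitted.
- 2 row(s) from t found no a partner → padded with NULL.
After projecting and ordering:
t.amt | t.acct_id | a.acct_id
5 | NULL | NULL
7 | 3 | 3
35 | 8 | 8
35 | 8 | 8
126 | 8 | 8
126 | 8 | 8
402 | 4 | NULL
457 | 8 | 8
457 | 8 | 8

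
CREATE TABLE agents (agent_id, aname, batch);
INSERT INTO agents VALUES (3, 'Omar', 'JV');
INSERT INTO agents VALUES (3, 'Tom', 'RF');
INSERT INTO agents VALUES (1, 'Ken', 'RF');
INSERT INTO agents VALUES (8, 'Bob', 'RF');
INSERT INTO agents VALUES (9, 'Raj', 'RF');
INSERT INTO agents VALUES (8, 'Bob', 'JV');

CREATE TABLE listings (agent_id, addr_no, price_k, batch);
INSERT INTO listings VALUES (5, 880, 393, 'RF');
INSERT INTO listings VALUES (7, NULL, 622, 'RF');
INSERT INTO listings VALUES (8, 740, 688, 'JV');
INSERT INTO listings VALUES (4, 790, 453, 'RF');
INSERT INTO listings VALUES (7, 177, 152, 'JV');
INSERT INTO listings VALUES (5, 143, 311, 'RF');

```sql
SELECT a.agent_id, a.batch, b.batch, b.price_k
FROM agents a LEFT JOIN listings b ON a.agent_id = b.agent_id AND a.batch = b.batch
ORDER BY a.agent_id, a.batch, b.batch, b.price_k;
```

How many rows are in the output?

LEFT JOIN keeps every row from `agents`; unmatched rows get NULL for `listings`'s columns.
Matching on a.agent_id = b.agent_id AND a.batch = b.batch.
Matched pairs: 1; unmatched a rows kept: 5.
Total: 1 matched + 5 padded = 6 rows.

6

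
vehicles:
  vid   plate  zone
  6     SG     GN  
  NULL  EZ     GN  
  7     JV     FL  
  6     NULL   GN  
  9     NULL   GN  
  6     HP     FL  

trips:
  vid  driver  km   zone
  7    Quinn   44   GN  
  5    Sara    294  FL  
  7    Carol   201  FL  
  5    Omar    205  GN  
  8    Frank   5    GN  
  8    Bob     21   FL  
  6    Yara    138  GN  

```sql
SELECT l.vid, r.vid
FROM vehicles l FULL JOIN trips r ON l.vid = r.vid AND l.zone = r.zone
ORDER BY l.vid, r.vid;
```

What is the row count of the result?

FULL OUTER JOIN keeps every row from both sides; unmatched rows get NULL for the other side's columns.
Matching on l.vid = r.vid AND l.zone = r.zone. A NULL in a compared column never satisfies the condition.
- l[0] vid=6, zone=GN → 1 match(es) in r → 1 row(s).
- l[1] vid=NULL, zone=GN → no match; kept with NULLs on the r side.
- l[2] vid=7, zone=FL → 1 match(es) in r → 1 row(s).
- l[3] vid=6, zone=GN → 1 match(es) in r → 1 row(s).
- l[4] vid=9, zone=GN → no match; kept with NULLs on the r side.
- l[5] vid=6, zone=FL → no match; kept with NULLs on the r side.
- 5 r row(s) had no l match → kept, l columns NULL.
Total: 3 matched + 8 padded = 11 rows.

11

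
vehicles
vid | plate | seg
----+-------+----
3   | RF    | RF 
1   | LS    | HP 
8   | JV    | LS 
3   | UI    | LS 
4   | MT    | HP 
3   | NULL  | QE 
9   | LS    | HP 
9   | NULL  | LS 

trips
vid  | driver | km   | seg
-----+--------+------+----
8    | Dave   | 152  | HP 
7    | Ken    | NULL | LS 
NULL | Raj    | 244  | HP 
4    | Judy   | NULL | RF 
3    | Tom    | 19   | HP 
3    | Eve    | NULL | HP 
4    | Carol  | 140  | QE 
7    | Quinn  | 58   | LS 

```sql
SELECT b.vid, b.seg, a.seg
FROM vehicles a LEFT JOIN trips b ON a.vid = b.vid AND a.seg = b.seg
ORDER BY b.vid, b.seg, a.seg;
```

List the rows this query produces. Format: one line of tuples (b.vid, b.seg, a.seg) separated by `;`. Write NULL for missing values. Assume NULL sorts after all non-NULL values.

(NULL, NULL, HP); (NULL, NULL, HP); (NULL, NULL, HP); (NULL, NULL, LS); (NULL, NULL, LS); (NULL, NULL, LS); (NULL, NULL, QE); (NULL, NULL, RF)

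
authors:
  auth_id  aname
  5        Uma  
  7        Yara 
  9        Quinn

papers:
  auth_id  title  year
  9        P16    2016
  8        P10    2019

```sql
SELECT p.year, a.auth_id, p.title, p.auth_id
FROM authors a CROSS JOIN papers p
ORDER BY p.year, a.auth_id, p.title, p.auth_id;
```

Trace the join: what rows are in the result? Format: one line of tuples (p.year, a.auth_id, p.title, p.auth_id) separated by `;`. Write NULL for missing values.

(2016, 5, P16, 9); (2016, 7, P16, 9); (2016, 9, P16, 9); (2019, 5, P10, 8); (2019, 7, P10, 8); (2019, 9, P10, 8)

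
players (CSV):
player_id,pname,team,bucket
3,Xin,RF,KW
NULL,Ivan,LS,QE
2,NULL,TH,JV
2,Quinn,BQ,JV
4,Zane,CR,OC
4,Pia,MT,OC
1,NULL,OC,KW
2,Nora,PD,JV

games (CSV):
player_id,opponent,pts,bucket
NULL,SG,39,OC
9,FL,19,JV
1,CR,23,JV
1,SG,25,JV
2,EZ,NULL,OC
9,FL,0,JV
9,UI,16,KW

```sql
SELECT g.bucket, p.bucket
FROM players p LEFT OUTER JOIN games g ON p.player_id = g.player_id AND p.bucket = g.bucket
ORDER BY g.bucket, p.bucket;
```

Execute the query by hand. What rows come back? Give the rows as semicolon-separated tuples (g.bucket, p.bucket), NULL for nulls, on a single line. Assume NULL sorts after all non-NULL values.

(NULL, JV); (NULL, JV); (NULL, JV); (NULL, KW); (NULL, KW); (NULL, OC); (NULL, OC); (NULL, QE)

LEFT JOIN keeps every row from `players`; unmatched rows get NULL for `games`'s columns.
Matching on p.player_id = g.player_id AND p.bucket = g.bucket. A NULL in a compared column never satisfies the condition.
Matched pairs: 0; unmatched p rows kept: 8.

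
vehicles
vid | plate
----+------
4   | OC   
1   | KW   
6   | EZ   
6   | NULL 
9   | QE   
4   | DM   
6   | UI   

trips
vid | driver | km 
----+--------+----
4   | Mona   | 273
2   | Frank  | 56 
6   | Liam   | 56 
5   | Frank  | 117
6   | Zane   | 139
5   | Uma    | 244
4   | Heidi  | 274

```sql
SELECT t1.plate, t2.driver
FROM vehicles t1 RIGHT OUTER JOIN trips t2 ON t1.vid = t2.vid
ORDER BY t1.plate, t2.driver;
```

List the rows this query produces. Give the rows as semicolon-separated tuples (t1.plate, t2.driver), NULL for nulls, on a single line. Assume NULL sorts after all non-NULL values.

(DM, Heidi); (DM, Mona); (EZ, Liam); (EZ, Zane); (OC, Heidi); (OC, Mona); (UI, Liam); (UI, Zane); (NULL, Frank); (NULL, Frank); (NULL, Liam); (NULL, Uma); (NULL, Zane)

RIGHT JOIN keeps every row from `trips`; unmatched rows get NULL for `vehicles`'s columns.
Matching on t1.vid = t2.vid.
- t1[0] vid=4 → 2 match(es) in t2 → 2 row(s).
- t1[1] vid=1 → no match.
- t1[2] vid=6 → 2 match(es) in t2 → 2 row(s).
- t1[3] vid=6 → 2 match(es) in t2 → 2 row(s).
- t1[4] vid=9 → no match.
- t1[5] vid=4 → 2 match(es) in t2 → 2 row(s).
- t1[6] vid=6 → 2 match(es) in t2 → 2 row(s).
- plus 3 unmatched t2 row(s), each kept with NULL t1 columns.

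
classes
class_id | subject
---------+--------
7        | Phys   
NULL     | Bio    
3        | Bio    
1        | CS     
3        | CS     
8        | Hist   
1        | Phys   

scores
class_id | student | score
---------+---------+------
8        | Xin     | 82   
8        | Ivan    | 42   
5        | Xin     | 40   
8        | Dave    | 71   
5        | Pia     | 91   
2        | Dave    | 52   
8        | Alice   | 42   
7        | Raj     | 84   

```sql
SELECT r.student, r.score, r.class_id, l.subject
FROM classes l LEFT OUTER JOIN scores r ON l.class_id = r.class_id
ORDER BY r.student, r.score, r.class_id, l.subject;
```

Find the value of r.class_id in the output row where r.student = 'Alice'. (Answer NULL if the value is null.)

8

LEFT JOIN keeps every row from `classes`; unmatched rows get NULL for `scores`'s columns.
Matching on l.class_id = r.class_id. A NULL in a compared column never satisfies the condition.
- l row (class_id=7): matches 1 r row(s) → 1 output row(s).
- l row (class_id=NULL): no match → kept, r columns NULL.
- l row (class_id=3): no match → kept, r columns NULL.
- l row (class_id=1): no match → kept, r columns NULL.
- l row (class_id=3): no match → kept, r columns NULL.
- l row (class_id=8): matches 4 r row(s) → 4 output row(s).
- l row (class_id=1): no match → kept, r columns NULL.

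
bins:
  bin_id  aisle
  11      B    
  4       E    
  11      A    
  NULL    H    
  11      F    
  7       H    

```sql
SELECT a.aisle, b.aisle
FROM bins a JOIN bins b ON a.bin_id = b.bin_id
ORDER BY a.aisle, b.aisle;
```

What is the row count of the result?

INNER JOIN keeps only pairs where the ON condition holds.
Matching on a.bin_id = b.bin_id. A NULL in a compared column never satisfies the condition.
- a (bin_id=11) pairs with 3 row(s) of b.
- a (bin_id=4) pairs with 1 row(s) of b.
- a (bin_id=11) pairs with 3 row(s) of b.
- a (bin_id=NULL) has no partner → excluded.
- a (bin_id=11) pairs with 3 row(s) of b.
- a (bin_id=7) pairs with 1 row(s) of b.
Total: 11 rows.

11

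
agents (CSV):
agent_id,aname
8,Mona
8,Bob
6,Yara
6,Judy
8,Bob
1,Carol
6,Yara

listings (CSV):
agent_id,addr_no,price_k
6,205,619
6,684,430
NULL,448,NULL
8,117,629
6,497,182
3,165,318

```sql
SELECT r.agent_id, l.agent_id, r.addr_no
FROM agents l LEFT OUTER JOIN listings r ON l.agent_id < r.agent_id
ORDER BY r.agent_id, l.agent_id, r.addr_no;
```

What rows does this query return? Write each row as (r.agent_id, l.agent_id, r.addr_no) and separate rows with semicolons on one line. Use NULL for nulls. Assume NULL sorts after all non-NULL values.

(3, 1, 165); (6, 1, 205); (6, 1, 497); (6, 1, 684); (8, 1, 117); (8, 6, 117); (8, 6, 117); (8, 6, 117); (NULL, 8, NULL); (NULL, 8, NULL); (NULL, 8, NULL)

LEFT JOIN keeps every row from `agents`; unmatched rows get NULL for `listings`'s columns.
Matching on l.agent_id < r.agent_id. A NULL in a compared column never satisfies the condition.
Matched pairs: 8; unmatched l rows kept: 3.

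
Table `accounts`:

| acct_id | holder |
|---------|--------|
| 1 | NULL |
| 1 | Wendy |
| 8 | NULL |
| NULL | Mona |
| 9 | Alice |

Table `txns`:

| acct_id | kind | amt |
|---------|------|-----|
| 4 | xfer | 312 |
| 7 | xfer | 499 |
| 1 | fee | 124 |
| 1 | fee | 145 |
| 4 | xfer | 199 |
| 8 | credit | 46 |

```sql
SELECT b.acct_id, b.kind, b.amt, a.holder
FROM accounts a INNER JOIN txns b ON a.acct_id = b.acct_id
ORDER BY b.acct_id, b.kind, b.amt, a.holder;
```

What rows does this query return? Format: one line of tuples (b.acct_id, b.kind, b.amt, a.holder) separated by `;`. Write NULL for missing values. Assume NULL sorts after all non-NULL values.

INNER JOIN keeps only pairs where the ON condition holds.
Matching on a.acct_id = b.acct_id. A NULL in a compared column never satisfies the condition.
Matched pairs: 5.

(1, fee, 124, Wendy); (1, fee, 124, NULL); (1, fee, 145, Wendy); (1, fee, 145, NULL); (8, credit, 46, NULL)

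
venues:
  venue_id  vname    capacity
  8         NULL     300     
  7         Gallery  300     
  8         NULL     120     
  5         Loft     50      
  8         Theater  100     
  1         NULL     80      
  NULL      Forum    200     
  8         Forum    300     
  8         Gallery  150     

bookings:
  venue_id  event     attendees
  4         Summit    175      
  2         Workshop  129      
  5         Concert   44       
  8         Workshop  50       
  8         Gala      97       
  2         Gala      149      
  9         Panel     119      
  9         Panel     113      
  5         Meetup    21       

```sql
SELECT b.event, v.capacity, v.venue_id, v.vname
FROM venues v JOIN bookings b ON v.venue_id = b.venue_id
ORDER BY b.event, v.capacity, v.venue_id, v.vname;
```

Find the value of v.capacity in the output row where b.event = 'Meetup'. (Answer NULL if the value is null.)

INNER JOIN keeps only pairs where the ON condition holds.
Matching on v.venue_id = b.venue_id. A NULL in a compared column never satisfies the condition.
Matched pairs: 12.

50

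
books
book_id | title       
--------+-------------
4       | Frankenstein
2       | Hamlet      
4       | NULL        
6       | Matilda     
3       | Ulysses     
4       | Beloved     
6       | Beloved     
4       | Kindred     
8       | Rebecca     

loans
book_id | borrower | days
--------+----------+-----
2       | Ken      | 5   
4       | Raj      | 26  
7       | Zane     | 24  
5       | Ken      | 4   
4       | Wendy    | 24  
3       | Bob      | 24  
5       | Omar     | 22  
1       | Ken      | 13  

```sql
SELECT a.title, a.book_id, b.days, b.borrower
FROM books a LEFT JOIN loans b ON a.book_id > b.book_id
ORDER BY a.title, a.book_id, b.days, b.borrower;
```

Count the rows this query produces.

37

LEFT JOIN keeps every row from `books`; unmatched rows get NULL for `loans`'s columns.
Matching on a.book_id > b.book_id.
Matched pairs: 37; unmatched a rows kept: 0.
Total: 37 rows.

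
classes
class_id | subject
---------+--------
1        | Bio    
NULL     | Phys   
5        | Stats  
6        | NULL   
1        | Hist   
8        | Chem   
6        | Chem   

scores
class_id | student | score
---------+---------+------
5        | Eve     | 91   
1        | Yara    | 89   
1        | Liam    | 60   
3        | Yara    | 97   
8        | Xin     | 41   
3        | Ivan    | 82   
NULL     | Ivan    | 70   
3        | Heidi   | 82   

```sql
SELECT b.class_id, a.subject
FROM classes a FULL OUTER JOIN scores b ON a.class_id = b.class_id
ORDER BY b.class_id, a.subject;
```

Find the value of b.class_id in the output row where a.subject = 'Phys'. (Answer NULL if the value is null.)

NULL

FULL OUTER JOIN keeps every row from both sides; unmatched rows get NULL for the other side's columns.
Matching on a.class_id = b.class_id. A NULL in a compared column never satisfies the condition.
- a (class_id=1) pairs with 2 row(s) of b.
- a (class_id=NULL) has no partner → padded with NULL.
- a (class_id=5) pairs with 1 row(s) of b.
- a (class_id=6) has no partner → padded with NULL.
- a (class_id=1) pairs with 2 row(s) of b.
- a (class_id=8) pairs with 1 row(s) of b.
- a (class_id=6) has no partner → padded with NULL.
- plus 4 unmatched b row(s), each kept with NULL a columns.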